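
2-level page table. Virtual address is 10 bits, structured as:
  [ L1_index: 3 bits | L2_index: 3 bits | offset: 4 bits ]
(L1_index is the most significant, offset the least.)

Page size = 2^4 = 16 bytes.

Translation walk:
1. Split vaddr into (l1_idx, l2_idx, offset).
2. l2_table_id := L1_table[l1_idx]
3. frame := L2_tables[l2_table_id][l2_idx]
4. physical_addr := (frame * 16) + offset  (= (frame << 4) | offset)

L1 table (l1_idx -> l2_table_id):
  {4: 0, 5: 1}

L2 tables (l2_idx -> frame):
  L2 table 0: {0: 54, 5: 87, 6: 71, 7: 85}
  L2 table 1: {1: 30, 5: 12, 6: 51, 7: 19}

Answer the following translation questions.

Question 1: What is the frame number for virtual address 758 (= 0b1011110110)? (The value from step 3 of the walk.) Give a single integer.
vaddr = 758: l1_idx=5, l2_idx=7
L1[5] = 1; L2[1][7] = 19

Answer: 19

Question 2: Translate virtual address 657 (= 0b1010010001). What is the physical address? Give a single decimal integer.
Answer: 481

Derivation:
vaddr = 657 = 0b1010010001
Split: l1_idx=5, l2_idx=1, offset=1
L1[5] = 1
L2[1][1] = 30
paddr = 30 * 16 + 1 = 481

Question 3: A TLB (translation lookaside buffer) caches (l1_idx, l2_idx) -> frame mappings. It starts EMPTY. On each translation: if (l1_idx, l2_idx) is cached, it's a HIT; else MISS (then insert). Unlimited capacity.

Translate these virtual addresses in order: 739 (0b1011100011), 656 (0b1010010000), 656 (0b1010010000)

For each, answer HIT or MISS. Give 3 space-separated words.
Answer: MISS MISS HIT

Derivation:
vaddr=739: (5,6) not in TLB -> MISS, insert
vaddr=656: (5,1) not in TLB -> MISS, insert
vaddr=656: (5,1) in TLB -> HIT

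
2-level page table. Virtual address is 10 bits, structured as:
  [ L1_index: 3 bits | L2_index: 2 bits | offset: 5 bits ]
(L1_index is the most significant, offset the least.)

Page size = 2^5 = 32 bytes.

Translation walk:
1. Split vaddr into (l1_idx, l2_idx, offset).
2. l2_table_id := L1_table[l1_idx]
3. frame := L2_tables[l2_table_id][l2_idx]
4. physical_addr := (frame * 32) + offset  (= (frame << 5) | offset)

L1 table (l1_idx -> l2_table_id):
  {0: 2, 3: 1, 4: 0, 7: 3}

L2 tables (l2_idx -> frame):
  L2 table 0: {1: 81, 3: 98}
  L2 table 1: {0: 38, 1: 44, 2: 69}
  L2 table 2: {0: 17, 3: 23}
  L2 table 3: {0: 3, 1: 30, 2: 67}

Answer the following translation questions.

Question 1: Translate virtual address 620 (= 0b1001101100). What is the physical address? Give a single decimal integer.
Answer: 3148

Derivation:
vaddr = 620 = 0b1001101100
Split: l1_idx=4, l2_idx=3, offset=12
L1[4] = 0
L2[0][3] = 98
paddr = 98 * 32 + 12 = 3148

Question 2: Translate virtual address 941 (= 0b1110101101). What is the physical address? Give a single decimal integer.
vaddr = 941 = 0b1110101101
Split: l1_idx=7, l2_idx=1, offset=13
L1[7] = 3
L2[3][1] = 30
paddr = 30 * 32 + 13 = 973

Answer: 973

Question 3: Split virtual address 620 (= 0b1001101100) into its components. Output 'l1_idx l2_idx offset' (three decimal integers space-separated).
Answer: 4 3 12

Derivation:
vaddr = 620 = 0b1001101100
  top 3 bits -> l1_idx = 4
  next 2 bits -> l2_idx = 3
  bottom 5 bits -> offset = 12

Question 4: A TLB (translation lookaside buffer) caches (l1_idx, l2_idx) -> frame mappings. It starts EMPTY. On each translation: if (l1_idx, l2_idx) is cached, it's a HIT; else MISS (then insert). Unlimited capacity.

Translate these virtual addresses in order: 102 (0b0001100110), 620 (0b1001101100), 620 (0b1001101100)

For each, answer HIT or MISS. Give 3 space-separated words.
vaddr=102: (0,3) not in TLB -> MISS, insert
vaddr=620: (4,3) not in TLB -> MISS, insert
vaddr=620: (4,3) in TLB -> HIT

Answer: MISS MISS HIT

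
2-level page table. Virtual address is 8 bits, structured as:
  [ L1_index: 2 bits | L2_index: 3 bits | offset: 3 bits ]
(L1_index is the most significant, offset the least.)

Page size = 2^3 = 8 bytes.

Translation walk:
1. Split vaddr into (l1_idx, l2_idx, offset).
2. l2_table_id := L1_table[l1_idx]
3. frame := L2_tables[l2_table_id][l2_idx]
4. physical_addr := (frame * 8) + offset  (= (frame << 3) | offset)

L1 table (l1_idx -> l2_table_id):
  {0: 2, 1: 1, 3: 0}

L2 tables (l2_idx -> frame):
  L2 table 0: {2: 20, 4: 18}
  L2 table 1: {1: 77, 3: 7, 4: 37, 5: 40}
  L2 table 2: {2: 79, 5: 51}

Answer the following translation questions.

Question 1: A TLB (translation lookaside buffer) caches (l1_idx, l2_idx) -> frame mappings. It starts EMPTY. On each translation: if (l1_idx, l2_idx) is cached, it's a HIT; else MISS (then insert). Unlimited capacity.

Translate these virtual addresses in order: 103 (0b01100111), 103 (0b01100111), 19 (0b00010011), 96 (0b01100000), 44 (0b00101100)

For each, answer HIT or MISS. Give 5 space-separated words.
Answer: MISS HIT MISS HIT MISS

Derivation:
vaddr=103: (1,4) not in TLB -> MISS, insert
vaddr=103: (1,4) in TLB -> HIT
vaddr=19: (0,2) not in TLB -> MISS, insert
vaddr=96: (1,4) in TLB -> HIT
vaddr=44: (0,5) not in TLB -> MISS, insert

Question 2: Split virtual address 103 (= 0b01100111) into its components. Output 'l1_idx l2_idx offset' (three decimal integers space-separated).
Answer: 1 4 7

Derivation:
vaddr = 103 = 0b01100111
  top 2 bits -> l1_idx = 1
  next 3 bits -> l2_idx = 4
  bottom 3 bits -> offset = 7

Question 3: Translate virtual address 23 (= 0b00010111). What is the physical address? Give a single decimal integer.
vaddr = 23 = 0b00010111
Split: l1_idx=0, l2_idx=2, offset=7
L1[0] = 2
L2[2][2] = 79
paddr = 79 * 8 + 7 = 639

Answer: 639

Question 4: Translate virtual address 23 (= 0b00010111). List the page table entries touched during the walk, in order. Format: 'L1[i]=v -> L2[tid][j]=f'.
vaddr = 23 = 0b00010111
Split: l1_idx=0, l2_idx=2, offset=7

Answer: L1[0]=2 -> L2[2][2]=79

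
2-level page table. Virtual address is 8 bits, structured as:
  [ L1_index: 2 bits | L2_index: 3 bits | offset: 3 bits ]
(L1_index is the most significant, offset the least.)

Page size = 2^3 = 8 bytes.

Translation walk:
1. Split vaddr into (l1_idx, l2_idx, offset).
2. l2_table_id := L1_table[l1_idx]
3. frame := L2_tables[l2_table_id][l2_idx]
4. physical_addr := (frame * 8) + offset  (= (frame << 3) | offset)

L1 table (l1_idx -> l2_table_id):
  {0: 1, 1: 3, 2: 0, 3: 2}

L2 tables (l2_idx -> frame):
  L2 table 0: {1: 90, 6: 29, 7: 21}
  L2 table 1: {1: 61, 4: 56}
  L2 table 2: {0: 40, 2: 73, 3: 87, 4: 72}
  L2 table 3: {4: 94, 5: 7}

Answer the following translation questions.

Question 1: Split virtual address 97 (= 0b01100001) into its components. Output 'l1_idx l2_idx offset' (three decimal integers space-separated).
Answer: 1 4 1

Derivation:
vaddr = 97 = 0b01100001
  top 2 bits -> l1_idx = 1
  next 3 bits -> l2_idx = 4
  bottom 3 bits -> offset = 1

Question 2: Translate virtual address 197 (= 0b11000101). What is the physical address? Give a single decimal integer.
vaddr = 197 = 0b11000101
Split: l1_idx=3, l2_idx=0, offset=5
L1[3] = 2
L2[2][0] = 40
paddr = 40 * 8 + 5 = 325

Answer: 325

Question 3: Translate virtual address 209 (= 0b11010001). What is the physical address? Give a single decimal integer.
vaddr = 209 = 0b11010001
Split: l1_idx=3, l2_idx=2, offset=1
L1[3] = 2
L2[2][2] = 73
paddr = 73 * 8 + 1 = 585

Answer: 585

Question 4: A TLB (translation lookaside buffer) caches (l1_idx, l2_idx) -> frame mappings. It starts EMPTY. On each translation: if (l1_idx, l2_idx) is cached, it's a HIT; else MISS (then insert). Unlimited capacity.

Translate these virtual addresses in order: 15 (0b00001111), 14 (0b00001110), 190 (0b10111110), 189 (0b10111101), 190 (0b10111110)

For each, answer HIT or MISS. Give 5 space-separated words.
vaddr=15: (0,1) not in TLB -> MISS, insert
vaddr=14: (0,1) in TLB -> HIT
vaddr=190: (2,7) not in TLB -> MISS, insert
vaddr=189: (2,7) in TLB -> HIT
vaddr=190: (2,7) in TLB -> HIT

Answer: MISS HIT MISS HIT HIT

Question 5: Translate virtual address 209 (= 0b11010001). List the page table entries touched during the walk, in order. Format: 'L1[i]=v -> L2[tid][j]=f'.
vaddr = 209 = 0b11010001
Split: l1_idx=3, l2_idx=2, offset=1

Answer: L1[3]=2 -> L2[2][2]=73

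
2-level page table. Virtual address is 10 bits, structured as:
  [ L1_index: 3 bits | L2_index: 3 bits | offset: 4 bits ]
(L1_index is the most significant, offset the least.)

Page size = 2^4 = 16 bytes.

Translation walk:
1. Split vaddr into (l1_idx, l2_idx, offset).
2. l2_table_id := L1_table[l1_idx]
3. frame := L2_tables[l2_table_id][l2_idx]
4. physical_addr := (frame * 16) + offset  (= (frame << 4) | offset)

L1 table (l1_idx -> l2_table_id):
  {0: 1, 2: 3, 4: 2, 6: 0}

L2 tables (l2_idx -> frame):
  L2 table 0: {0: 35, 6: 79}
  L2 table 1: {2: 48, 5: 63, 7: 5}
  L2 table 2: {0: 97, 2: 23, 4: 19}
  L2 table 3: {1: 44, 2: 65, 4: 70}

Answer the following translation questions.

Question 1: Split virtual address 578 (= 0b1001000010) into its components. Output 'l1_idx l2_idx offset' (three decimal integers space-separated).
vaddr = 578 = 0b1001000010
  top 3 bits -> l1_idx = 4
  next 3 bits -> l2_idx = 4
  bottom 4 bits -> offset = 2

Answer: 4 4 2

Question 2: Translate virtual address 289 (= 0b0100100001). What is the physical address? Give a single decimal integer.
vaddr = 289 = 0b0100100001
Split: l1_idx=2, l2_idx=2, offset=1
L1[2] = 3
L2[3][2] = 65
paddr = 65 * 16 + 1 = 1041

Answer: 1041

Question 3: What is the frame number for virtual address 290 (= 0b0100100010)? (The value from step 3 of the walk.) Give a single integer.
vaddr = 290: l1_idx=2, l2_idx=2
L1[2] = 3; L2[3][2] = 65

Answer: 65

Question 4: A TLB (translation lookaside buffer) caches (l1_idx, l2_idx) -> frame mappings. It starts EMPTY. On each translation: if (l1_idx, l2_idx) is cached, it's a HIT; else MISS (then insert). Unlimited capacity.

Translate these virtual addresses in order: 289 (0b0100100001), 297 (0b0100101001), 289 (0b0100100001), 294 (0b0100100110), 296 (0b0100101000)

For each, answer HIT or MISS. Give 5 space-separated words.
Answer: MISS HIT HIT HIT HIT

Derivation:
vaddr=289: (2,2) not in TLB -> MISS, insert
vaddr=297: (2,2) in TLB -> HIT
vaddr=289: (2,2) in TLB -> HIT
vaddr=294: (2,2) in TLB -> HIT
vaddr=296: (2,2) in TLB -> HIT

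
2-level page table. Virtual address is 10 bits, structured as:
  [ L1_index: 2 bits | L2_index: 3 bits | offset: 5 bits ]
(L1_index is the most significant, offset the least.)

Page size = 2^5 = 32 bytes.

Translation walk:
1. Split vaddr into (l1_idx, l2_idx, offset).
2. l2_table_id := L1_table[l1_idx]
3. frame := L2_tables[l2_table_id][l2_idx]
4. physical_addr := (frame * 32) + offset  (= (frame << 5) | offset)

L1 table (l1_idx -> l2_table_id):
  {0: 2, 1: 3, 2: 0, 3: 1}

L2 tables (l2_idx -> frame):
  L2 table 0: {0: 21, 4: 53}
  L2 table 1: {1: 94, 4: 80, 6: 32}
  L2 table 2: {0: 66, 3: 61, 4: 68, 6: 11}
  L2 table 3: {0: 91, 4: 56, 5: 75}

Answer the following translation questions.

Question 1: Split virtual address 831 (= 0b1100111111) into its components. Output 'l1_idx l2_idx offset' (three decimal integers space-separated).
vaddr = 831 = 0b1100111111
  top 2 bits -> l1_idx = 3
  next 3 bits -> l2_idx = 1
  bottom 5 bits -> offset = 31

Answer: 3 1 31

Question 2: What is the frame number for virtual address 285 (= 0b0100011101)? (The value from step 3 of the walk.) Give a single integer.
Answer: 91

Derivation:
vaddr = 285: l1_idx=1, l2_idx=0
L1[1] = 3; L2[3][0] = 91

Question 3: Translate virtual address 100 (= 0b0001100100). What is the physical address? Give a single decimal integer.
Answer: 1956

Derivation:
vaddr = 100 = 0b0001100100
Split: l1_idx=0, l2_idx=3, offset=4
L1[0] = 2
L2[2][3] = 61
paddr = 61 * 32 + 4 = 1956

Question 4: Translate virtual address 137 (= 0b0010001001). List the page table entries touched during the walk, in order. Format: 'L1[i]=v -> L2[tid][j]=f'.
vaddr = 137 = 0b0010001001
Split: l1_idx=0, l2_idx=4, offset=9

Answer: L1[0]=2 -> L2[2][4]=68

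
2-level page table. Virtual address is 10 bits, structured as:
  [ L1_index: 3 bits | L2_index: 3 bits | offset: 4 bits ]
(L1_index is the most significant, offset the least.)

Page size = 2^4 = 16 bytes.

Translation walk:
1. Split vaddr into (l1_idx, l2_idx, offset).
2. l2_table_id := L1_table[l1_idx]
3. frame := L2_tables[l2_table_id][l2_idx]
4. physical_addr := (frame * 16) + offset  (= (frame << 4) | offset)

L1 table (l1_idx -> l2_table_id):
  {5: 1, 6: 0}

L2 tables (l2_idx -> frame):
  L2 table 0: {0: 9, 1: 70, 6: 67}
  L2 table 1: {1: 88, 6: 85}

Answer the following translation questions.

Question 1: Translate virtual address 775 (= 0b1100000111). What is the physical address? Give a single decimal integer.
vaddr = 775 = 0b1100000111
Split: l1_idx=6, l2_idx=0, offset=7
L1[6] = 0
L2[0][0] = 9
paddr = 9 * 16 + 7 = 151

Answer: 151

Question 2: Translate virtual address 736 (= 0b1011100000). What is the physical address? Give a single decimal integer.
Answer: 1360

Derivation:
vaddr = 736 = 0b1011100000
Split: l1_idx=5, l2_idx=6, offset=0
L1[5] = 1
L2[1][6] = 85
paddr = 85 * 16 + 0 = 1360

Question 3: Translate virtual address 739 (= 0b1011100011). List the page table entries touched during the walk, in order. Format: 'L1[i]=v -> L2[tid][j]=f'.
vaddr = 739 = 0b1011100011
Split: l1_idx=5, l2_idx=6, offset=3

Answer: L1[5]=1 -> L2[1][6]=85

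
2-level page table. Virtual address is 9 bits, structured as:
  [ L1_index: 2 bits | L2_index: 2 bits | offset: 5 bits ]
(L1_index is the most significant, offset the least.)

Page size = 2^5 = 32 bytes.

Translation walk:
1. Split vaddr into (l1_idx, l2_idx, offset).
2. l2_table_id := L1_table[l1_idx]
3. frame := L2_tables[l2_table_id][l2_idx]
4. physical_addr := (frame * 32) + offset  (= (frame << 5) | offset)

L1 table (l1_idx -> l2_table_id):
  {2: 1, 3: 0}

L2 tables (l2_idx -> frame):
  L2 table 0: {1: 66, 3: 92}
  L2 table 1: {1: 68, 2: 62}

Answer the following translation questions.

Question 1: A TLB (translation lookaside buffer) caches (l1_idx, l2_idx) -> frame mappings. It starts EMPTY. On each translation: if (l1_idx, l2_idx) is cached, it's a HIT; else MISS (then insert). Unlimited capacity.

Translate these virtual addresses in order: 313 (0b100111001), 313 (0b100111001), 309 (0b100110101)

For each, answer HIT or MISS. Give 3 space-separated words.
vaddr=313: (2,1) not in TLB -> MISS, insert
vaddr=313: (2,1) in TLB -> HIT
vaddr=309: (2,1) in TLB -> HIT

Answer: MISS HIT HIT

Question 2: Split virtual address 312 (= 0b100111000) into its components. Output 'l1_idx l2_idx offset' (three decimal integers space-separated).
vaddr = 312 = 0b100111000
  top 2 bits -> l1_idx = 2
  next 2 bits -> l2_idx = 1
  bottom 5 bits -> offset = 24

Answer: 2 1 24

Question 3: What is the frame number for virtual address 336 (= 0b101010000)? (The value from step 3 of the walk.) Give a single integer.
vaddr = 336: l1_idx=2, l2_idx=2
L1[2] = 1; L2[1][2] = 62

Answer: 62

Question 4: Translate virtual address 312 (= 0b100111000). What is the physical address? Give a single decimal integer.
Answer: 2200

Derivation:
vaddr = 312 = 0b100111000
Split: l1_idx=2, l2_idx=1, offset=24
L1[2] = 1
L2[1][1] = 68
paddr = 68 * 32 + 24 = 2200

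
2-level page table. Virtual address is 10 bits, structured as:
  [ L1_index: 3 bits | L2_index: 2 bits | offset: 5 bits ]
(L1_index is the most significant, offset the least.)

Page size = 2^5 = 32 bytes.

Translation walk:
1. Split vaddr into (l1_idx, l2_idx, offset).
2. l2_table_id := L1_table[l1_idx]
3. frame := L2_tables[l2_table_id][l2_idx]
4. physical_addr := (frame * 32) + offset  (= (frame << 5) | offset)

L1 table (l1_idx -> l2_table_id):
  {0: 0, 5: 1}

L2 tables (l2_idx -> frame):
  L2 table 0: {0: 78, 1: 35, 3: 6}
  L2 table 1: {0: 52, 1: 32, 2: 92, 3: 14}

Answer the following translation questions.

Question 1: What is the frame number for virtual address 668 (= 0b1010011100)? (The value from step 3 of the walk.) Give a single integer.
Answer: 52

Derivation:
vaddr = 668: l1_idx=5, l2_idx=0
L1[5] = 1; L2[1][0] = 52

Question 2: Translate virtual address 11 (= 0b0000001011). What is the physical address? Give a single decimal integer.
vaddr = 11 = 0b0000001011
Split: l1_idx=0, l2_idx=0, offset=11
L1[0] = 0
L2[0][0] = 78
paddr = 78 * 32 + 11 = 2507

Answer: 2507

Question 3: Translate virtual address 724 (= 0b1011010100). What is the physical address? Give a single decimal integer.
Answer: 2964

Derivation:
vaddr = 724 = 0b1011010100
Split: l1_idx=5, l2_idx=2, offset=20
L1[5] = 1
L2[1][2] = 92
paddr = 92 * 32 + 20 = 2964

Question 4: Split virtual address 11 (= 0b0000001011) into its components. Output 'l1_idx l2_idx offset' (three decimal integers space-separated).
Answer: 0 0 11

Derivation:
vaddr = 11 = 0b0000001011
  top 3 bits -> l1_idx = 0
  next 2 bits -> l2_idx = 0
  bottom 5 bits -> offset = 11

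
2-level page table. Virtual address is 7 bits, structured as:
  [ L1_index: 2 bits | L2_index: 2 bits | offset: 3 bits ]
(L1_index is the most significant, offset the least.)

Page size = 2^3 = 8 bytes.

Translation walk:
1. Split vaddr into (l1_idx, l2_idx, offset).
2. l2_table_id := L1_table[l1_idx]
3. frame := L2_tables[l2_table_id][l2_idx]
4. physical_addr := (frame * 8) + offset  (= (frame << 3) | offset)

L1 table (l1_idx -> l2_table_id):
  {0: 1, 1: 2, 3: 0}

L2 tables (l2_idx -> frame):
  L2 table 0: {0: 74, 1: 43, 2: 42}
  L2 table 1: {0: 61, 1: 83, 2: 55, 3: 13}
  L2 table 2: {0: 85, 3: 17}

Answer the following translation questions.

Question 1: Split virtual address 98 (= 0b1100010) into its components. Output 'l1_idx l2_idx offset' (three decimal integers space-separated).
vaddr = 98 = 0b1100010
  top 2 bits -> l1_idx = 3
  next 2 bits -> l2_idx = 0
  bottom 3 bits -> offset = 2

Answer: 3 0 2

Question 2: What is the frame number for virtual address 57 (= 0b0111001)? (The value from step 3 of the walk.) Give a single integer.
Answer: 17

Derivation:
vaddr = 57: l1_idx=1, l2_idx=3
L1[1] = 2; L2[2][3] = 17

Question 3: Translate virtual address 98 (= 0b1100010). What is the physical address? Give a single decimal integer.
vaddr = 98 = 0b1100010
Split: l1_idx=3, l2_idx=0, offset=2
L1[3] = 0
L2[0][0] = 74
paddr = 74 * 8 + 2 = 594

Answer: 594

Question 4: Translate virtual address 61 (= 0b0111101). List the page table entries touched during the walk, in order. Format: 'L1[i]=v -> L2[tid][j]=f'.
Answer: L1[1]=2 -> L2[2][3]=17

Derivation:
vaddr = 61 = 0b0111101
Split: l1_idx=1, l2_idx=3, offset=5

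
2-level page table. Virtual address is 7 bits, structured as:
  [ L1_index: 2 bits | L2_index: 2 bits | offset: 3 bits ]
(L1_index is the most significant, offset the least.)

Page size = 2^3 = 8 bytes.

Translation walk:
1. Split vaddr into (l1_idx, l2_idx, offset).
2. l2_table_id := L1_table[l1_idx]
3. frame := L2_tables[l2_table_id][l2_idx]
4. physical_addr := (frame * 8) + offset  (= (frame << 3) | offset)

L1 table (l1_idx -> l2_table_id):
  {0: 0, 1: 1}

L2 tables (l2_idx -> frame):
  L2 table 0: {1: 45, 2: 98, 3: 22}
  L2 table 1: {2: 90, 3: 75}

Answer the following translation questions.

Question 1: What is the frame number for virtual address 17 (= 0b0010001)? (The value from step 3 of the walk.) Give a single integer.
vaddr = 17: l1_idx=0, l2_idx=2
L1[0] = 0; L2[0][2] = 98

Answer: 98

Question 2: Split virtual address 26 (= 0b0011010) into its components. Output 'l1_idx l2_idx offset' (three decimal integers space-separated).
Answer: 0 3 2

Derivation:
vaddr = 26 = 0b0011010
  top 2 bits -> l1_idx = 0
  next 2 bits -> l2_idx = 3
  bottom 3 bits -> offset = 2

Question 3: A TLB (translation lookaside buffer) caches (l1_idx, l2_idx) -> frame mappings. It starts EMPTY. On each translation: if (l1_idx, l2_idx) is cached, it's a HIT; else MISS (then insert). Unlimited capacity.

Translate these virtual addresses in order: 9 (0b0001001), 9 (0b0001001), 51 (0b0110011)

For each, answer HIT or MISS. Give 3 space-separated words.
Answer: MISS HIT MISS

Derivation:
vaddr=9: (0,1) not in TLB -> MISS, insert
vaddr=9: (0,1) in TLB -> HIT
vaddr=51: (1,2) not in TLB -> MISS, insert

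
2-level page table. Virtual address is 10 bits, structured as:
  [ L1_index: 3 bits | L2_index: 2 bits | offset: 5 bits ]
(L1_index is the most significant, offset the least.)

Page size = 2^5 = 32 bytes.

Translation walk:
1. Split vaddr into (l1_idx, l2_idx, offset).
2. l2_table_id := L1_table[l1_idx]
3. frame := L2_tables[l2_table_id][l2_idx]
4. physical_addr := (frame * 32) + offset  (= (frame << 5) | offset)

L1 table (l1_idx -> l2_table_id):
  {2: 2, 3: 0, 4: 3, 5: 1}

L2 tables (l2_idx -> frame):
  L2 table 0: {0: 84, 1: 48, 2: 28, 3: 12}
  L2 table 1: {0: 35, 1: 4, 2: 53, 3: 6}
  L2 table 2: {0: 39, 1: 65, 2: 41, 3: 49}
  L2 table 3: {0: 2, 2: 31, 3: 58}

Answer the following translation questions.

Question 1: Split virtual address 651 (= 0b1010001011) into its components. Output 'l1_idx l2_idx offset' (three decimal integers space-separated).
Answer: 5 0 11

Derivation:
vaddr = 651 = 0b1010001011
  top 3 bits -> l1_idx = 5
  next 2 bits -> l2_idx = 0
  bottom 5 bits -> offset = 11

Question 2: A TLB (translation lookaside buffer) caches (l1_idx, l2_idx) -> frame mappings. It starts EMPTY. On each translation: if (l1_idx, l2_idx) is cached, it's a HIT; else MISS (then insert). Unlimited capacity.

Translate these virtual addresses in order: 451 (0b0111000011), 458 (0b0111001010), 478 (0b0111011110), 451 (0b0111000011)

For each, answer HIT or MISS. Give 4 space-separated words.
vaddr=451: (3,2) not in TLB -> MISS, insert
vaddr=458: (3,2) in TLB -> HIT
vaddr=478: (3,2) in TLB -> HIT
vaddr=451: (3,2) in TLB -> HIT

Answer: MISS HIT HIT HIT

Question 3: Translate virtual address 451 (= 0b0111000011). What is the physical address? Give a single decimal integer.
Answer: 899

Derivation:
vaddr = 451 = 0b0111000011
Split: l1_idx=3, l2_idx=2, offset=3
L1[3] = 0
L2[0][2] = 28
paddr = 28 * 32 + 3 = 899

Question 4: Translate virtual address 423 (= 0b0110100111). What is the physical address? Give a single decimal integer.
vaddr = 423 = 0b0110100111
Split: l1_idx=3, l2_idx=1, offset=7
L1[3] = 0
L2[0][1] = 48
paddr = 48 * 32 + 7 = 1543

Answer: 1543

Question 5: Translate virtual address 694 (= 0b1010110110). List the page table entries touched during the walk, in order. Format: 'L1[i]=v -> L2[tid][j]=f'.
vaddr = 694 = 0b1010110110
Split: l1_idx=5, l2_idx=1, offset=22

Answer: L1[5]=1 -> L2[1][1]=4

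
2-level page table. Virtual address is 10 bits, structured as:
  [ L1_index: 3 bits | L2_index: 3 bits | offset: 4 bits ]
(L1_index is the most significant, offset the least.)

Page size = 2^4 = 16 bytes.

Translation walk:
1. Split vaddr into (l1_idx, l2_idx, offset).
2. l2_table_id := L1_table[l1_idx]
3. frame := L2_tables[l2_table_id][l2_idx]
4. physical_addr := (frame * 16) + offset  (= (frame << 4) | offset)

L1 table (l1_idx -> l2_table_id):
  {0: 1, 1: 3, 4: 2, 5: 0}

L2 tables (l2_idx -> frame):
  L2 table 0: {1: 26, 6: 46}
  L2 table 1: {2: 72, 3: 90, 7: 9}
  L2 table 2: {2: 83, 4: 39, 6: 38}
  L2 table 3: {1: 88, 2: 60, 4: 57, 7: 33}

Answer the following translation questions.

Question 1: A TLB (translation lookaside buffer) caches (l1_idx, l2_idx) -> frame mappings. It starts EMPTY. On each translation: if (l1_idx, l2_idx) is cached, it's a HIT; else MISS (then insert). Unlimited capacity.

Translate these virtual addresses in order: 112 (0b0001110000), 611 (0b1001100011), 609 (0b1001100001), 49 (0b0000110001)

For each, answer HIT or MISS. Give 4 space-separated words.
vaddr=112: (0,7) not in TLB -> MISS, insert
vaddr=611: (4,6) not in TLB -> MISS, insert
vaddr=609: (4,6) in TLB -> HIT
vaddr=49: (0,3) not in TLB -> MISS, insert

Answer: MISS MISS HIT MISS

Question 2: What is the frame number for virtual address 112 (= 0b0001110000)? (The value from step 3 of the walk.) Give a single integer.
vaddr = 112: l1_idx=0, l2_idx=7
L1[0] = 1; L2[1][7] = 9

Answer: 9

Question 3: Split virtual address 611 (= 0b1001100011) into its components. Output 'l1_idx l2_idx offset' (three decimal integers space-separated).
Answer: 4 6 3

Derivation:
vaddr = 611 = 0b1001100011
  top 3 bits -> l1_idx = 4
  next 3 bits -> l2_idx = 6
  bottom 4 bits -> offset = 3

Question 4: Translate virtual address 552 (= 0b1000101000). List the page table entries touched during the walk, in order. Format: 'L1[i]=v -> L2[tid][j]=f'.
Answer: L1[4]=2 -> L2[2][2]=83

Derivation:
vaddr = 552 = 0b1000101000
Split: l1_idx=4, l2_idx=2, offset=8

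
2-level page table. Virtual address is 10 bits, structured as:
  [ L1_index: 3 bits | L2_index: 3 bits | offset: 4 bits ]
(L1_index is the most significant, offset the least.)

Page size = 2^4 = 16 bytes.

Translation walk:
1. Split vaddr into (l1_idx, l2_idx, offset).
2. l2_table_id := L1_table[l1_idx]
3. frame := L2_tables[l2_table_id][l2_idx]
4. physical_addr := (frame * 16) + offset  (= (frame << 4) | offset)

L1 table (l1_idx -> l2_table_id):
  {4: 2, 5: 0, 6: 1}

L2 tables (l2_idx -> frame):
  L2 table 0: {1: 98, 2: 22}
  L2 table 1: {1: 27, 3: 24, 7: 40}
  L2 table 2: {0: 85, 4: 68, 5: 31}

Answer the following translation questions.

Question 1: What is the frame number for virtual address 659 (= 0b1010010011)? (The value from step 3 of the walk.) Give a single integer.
Answer: 98

Derivation:
vaddr = 659: l1_idx=5, l2_idx=1
L1[5] = 0; L2[0][1] = 98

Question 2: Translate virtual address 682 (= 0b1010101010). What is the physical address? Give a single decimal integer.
Answer: 362

Derivation:
vaddr = 682 = 0b1010101010
Split: l1_idx=5, l2_idx=2, offset=10
L1[5] = 0
L2[0][2] = 22
paddr = 22 * 16 + 10 = 362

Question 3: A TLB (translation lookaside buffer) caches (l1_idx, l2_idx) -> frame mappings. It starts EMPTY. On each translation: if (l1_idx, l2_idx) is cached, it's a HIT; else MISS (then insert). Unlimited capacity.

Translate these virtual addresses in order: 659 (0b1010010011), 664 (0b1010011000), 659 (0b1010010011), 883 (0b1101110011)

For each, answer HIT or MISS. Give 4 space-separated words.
vaddr=659: (5,1) not in TLB -> MISS, insert
vaddr=664: (5,1) in TLB -> HIT
vaddr=659: (5,1) in TLB -> HIT
vaddr=883: (6,7) not in TLB -> MISS, insert

Answer: MISS HIT HIT MISS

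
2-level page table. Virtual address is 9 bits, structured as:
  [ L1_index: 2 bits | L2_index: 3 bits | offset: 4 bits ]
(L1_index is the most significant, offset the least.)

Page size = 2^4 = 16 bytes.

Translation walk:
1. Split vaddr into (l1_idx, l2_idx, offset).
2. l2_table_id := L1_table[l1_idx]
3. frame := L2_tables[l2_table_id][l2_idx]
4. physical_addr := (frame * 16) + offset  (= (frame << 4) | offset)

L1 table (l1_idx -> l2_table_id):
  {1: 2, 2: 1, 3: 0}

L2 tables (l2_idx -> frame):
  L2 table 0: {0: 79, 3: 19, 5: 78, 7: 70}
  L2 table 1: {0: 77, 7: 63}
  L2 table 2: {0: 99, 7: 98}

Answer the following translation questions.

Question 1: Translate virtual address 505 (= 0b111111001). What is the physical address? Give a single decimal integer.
Answer: 1129

Derivation:
vaddr = 505 = 0b111111001
Split: l1_idx=3, l2_idx=7, offset=9
L1[3] = 0
L2[0][7] = 70
paddr = 70 * 16 + 9 = 1129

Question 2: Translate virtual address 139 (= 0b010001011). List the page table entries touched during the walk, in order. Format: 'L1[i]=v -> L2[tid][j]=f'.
vaddr = 139 = 0b010001011
Split: l1_idx=1, l2_idx=0, offset=11

Answer: L1[1]=2 -> L2[2][0]=99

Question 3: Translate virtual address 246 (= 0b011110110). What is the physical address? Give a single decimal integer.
Answer: 1574

Derivation:
vaddr = 246 = 0b011110110
Split: l1_idx=1, l2_idx=7, offset=6
L1[1] = 2
L2[2][7] = 98
paddr = 98 * 16 + 6 = 1574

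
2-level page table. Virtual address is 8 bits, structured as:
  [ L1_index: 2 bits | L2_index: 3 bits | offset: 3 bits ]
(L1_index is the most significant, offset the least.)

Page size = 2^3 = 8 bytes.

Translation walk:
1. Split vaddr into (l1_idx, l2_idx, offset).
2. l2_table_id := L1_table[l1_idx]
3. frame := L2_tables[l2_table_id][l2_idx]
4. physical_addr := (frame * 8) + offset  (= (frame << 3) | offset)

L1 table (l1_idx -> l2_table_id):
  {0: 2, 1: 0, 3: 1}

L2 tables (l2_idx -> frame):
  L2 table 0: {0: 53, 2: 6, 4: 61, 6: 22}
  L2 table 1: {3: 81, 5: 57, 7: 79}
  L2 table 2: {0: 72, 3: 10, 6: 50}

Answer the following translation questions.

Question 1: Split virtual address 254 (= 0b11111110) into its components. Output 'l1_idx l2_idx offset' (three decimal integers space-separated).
Answer: 3 7 6

Derivation:
vaddr = 254 = 0b11111110
  top 2 bits -> l1_idx = 3
  next 3 bits -> l2_idx = 7
  bottom 3 bits -> offset = 6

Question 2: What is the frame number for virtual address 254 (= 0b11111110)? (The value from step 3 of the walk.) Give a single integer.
vaddr = 254: l1_idx=3, l2_idx=7
L1[3] = 1; L2[1][7] = 79

Answer: 79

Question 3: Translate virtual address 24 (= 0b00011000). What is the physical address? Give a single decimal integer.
vaddr = 24 = 0b00011000
Split: l1_idx=0, l2_idx=3, offset=0
L1[0] = 2
L2[2][3] = 10
paddr = 10 * 8 + 0 = 80

Answer: 80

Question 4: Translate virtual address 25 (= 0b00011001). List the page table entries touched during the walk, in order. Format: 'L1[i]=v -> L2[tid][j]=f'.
vaddr = 25 = 0b00011001
Split: l1_idx=0, l2_idx=3, offset=1

Answer: L1[0]=2 -> L2[2][3]=10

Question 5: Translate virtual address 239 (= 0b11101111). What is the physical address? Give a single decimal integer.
Answer: 463

Derivation:
vaddr = 239 = 0b11101111
Split: l1_idx=3, l2_idx=5, offset=7
L1[3] = 1
L2[1][5] = 57
paddr = 57 * 8 + 7 = 463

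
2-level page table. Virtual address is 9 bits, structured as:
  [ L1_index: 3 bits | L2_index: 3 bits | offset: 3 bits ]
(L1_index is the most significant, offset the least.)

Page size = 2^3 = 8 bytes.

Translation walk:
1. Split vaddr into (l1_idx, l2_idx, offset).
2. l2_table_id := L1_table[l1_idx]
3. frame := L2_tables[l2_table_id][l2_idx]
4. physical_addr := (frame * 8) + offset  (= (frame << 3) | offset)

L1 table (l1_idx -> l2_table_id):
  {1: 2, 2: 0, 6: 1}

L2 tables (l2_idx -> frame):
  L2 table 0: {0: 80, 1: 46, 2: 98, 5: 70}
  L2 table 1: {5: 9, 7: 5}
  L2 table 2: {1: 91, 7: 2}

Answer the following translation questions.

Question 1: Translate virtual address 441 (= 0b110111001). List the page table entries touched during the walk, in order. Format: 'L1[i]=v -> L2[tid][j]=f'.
Answer: L1[6]=1 -> L2[1][7]=5

Derivation:
vaddr = 441 = 0b110111001
Split: l1_idx=6, l2_idx=7, offset=1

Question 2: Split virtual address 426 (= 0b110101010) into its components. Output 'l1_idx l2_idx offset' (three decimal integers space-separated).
Answer: 6 5 2

Derivation:
vaddr = 426 = 0b110101010
  top 3 bits -> l1_idx = 6
  next 3 bits -> l2_idx = 5
  bottom 3 bits -> offset = 2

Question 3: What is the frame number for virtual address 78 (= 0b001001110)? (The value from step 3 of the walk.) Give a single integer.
vaddr = 78: l1_idx=1, l2_idx=1
L1[1] = 2; L2[2][1] = 91

Answer: 91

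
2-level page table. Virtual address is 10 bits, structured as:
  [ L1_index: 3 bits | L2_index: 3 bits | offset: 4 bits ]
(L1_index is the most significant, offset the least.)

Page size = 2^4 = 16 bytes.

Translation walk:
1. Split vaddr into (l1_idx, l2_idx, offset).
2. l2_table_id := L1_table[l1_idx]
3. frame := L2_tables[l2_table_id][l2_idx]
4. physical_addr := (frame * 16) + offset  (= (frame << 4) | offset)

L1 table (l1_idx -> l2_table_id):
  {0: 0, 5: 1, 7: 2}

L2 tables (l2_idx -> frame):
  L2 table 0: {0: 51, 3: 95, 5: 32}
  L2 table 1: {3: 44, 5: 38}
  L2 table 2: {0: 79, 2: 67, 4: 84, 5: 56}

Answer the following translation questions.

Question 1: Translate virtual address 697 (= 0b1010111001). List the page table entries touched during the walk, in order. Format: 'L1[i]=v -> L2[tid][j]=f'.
Answer: L1[5]=1 -> L2[1][3]=44

Derivation:
vaddr = 697 = 0b1010111001
Split: l1_idx=5, l2_idx=3, offset=9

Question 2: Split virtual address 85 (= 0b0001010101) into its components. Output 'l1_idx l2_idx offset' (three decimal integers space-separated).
Answer: 0 5 5

Derivation:
vaddr = 85 = 0b0001010101
  top 3 bits -> l1_idx = 0
  next 3 bits -> l2_idx = 5
  bottom 4 bits -> offset = 5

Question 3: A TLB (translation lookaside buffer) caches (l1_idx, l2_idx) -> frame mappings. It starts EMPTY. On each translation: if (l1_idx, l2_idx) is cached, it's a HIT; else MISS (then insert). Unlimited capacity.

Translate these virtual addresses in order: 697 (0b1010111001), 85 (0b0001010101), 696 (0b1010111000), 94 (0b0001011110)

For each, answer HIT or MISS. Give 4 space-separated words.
Answer: MISS MISS HIT HIT

Derivation:
vaddr=697: (5,3) not in TLB -> MISS, insert
vaddr=85: (0,5) not in TLB -> MISS, insert
vaddr=696: (5,3) in TLB -> HIT
vaddr=94: (0,5) in TLB -> HIT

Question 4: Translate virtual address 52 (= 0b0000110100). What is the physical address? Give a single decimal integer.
Answer: 1524

Derivation:
vaddr = 52 = 0b0000110100
Split: l1_idx=0, l2_idx=3, offset=4
L1[0] = 0
L2[0][3] = 95
paddr = 95 * 16 + 4 = 1524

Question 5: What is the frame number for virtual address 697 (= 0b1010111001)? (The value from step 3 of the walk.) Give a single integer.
vaddr = 697: l1_idx=5, l2_idx=3
L1[5] = 1; L2[1][3] = 44

Answer: 44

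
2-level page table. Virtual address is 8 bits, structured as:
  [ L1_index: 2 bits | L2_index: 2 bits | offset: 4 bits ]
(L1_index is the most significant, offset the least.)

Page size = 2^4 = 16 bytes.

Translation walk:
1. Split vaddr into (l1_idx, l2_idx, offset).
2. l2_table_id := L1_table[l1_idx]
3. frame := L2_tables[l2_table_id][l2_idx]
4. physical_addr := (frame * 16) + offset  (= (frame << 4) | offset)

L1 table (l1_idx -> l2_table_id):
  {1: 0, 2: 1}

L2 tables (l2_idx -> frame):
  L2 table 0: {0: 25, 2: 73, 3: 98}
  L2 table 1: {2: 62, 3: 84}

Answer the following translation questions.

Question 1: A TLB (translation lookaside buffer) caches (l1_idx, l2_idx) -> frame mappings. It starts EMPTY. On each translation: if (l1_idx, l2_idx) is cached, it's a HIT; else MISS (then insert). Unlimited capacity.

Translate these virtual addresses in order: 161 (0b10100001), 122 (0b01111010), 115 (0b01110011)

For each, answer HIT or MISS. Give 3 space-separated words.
Answer: MISS MISS HIT

Derivation:
vaddr=161: (2,2) not in TLB -> MISS, insert
vaddr=122: (1,3) not in TLB -> MISS, insert
vaddr=115: (1,3) in TLB -> HIT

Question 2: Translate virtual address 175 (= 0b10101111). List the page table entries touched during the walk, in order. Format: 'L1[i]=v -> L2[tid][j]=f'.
vaddr = 175 = 0b10101111
Split: l1_idx=2, l2_idx=2, offset=15

Answer: L1[2]=1 -> L2[1][2]=62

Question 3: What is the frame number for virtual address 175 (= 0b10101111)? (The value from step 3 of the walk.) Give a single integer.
vaddr = 175: l1_idx=2, l2_idx=2
L1[2] = 1; L2[1][2] = 62

Answer: 62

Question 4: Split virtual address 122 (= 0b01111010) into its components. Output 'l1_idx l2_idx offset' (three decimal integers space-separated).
vaddr = 122 = 0b01111010
  top 2 bits -> l1_idx = 1
  next 2 bits -> l2_idx = 3
  bottom 4 bits -> offset = 10

Answer: 1 3 10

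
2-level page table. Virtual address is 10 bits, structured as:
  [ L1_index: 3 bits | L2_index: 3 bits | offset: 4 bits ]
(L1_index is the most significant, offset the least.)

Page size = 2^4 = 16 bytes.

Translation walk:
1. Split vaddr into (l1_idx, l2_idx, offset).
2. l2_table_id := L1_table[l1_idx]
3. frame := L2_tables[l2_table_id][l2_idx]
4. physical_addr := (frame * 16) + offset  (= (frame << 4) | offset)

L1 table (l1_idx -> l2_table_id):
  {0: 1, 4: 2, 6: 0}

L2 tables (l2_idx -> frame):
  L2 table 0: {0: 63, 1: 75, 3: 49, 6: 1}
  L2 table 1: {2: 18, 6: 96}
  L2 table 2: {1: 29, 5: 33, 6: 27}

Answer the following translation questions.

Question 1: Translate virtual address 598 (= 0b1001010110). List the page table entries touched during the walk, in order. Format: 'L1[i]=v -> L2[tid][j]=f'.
Answer: L1[4]=2 -> L2[2][5]=33

Derivation:
vaddr = 598 = 0b1001010110
Split: l1_idx=4, l2_idx=5, offset=6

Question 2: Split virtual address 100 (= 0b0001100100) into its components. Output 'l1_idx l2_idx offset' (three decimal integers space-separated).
vaddr = 100 = 0b0001100100
  top 3 bits -> l1_idx = 0
  next 3 bits -> l2_idx = 6
  bottom 4 bits -> offset = 4

Answer: 0 6 4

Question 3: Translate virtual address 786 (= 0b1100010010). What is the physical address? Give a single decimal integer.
vaddr = 786 = 0b1100010010
Split: l1_idx=6, l2_idx=1, offset=2
L1[6] = 0
L2[0][1] = 75
paddr = 75 * 16 + 2 = 1202

Answer: 1202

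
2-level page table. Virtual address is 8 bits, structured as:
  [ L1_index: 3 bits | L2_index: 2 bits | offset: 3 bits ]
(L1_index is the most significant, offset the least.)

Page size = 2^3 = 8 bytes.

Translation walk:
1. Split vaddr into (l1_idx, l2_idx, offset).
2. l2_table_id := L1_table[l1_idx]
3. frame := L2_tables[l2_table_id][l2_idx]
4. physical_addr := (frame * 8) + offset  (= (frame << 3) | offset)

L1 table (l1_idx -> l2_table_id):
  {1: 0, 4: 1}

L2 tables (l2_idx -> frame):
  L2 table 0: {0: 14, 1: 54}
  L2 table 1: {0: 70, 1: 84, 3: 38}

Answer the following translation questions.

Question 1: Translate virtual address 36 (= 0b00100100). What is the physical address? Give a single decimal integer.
vaddr = 36 = 0b00100100
Split: l1_idx=1, l2_idx=0, offset=4
L1[1] = 0
L2[0][0] = 14
paddr = 14 * 8 + 4 = 116

Answer: 116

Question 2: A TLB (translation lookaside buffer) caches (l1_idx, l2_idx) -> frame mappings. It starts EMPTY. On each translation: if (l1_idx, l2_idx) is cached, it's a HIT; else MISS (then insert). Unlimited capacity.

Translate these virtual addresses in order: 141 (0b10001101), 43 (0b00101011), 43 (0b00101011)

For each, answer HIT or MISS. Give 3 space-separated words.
vaddr=141: (4,1) not in TLB -> MISS, insert
vaddr=43: (1,1) not in TLB -> MISS, insert
vaddr=43: (1,1) in TLB -> HIT

Answer: MISS MISS HIT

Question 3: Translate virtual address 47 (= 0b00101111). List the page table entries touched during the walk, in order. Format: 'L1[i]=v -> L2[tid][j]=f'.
vaddr = 47 = 0b00101111
Split: l1_idx=1, l2_idx=1, offset=7

Answer: L1[1]=0 -> L2[0][1]=54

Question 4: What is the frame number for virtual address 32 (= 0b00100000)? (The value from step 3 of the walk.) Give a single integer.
vaddr = 32: l1_idx=1, l2_idx=0
L1[1] = 0; L2[0][0] = 14

Answer: 14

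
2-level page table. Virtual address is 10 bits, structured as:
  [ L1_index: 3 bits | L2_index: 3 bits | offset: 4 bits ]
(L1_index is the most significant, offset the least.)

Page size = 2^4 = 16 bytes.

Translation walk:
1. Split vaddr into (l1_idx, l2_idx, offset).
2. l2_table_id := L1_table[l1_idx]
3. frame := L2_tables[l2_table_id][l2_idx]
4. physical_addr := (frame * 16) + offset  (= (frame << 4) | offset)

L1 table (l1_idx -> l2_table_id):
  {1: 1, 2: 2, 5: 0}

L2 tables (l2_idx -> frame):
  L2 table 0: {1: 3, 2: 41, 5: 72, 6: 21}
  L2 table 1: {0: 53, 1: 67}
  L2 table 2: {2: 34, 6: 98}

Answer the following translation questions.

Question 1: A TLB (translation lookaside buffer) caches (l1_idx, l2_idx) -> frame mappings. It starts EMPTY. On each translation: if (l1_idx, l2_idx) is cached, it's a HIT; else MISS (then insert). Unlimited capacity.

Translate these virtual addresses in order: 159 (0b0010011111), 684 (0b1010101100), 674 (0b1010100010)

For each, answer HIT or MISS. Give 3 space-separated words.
Answer: MISS MISS HIT

Derivation:
vaddr=159: (1,1) not in TLB -> MISS, insert
vaddr=684: (5,2) not in TLB -> MISS, insert
vaddr=674: (5,2) in TLB -> HIT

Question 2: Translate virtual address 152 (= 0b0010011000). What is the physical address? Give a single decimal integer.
vaddr = 152 = 0b0010011000
Split: l1_idx=1, l2_idx=1, offset=8
L1[1] = 1
L2[1][1] = 67
paddr = 67 * 16 + 8 = 1080

Answer: 1080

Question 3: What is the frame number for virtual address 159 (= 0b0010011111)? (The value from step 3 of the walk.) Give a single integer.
Answer: 67

Derivation:
vaddr = 159: l1_idx=1, l2_idx=1
L1[1] = 1; L2[1][1] = 67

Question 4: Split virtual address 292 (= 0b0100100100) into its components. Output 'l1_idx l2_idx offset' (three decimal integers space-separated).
Answer: 2 2 4

Derivation:
vaddr = 292 = 0b0100100100
  top 3 bits -> l1_idx = 2
  next 3 bits -> l2_idx = 2
  bottom 4 bits -> offset = 4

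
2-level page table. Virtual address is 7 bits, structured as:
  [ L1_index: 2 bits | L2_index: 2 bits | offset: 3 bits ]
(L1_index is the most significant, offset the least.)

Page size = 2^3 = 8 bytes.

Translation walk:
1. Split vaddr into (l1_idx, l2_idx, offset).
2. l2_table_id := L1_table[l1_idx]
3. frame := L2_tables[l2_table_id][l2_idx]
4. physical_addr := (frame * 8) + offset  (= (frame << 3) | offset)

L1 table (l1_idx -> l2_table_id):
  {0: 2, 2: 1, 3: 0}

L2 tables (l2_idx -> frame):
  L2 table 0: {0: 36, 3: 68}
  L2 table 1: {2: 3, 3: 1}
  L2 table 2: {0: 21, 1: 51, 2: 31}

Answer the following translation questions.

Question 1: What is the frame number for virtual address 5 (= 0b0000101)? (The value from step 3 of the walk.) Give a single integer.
vaddr = 5: l1_idx=0, l2_idx=0
L1[0] = 2; L2[2][0] = 21

Answer: 21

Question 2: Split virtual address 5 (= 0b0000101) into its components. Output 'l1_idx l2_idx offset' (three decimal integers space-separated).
Answer: 0 0 5

Derivation:
vaddr = 5 = 0b0000101
  top 2 bits -> l1_idx = 0
  next 2 bits -> l2_idx = 0
  bottom 3 bits -> offset = 5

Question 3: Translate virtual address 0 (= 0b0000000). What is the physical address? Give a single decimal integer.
Answer: 168

Derivation:
vaddr = 0 = 0b0000000
Split: l1_idx=0, l2_idx=0, offset=0
L1[0] = 2
L2[2][0] = 21
paddr = 21 * 8 + 0 = 168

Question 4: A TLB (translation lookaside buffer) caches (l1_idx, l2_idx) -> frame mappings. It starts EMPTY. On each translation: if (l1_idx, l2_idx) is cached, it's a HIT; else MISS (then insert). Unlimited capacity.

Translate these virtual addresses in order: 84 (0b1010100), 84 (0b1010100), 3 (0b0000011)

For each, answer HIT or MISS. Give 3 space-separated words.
Answer: MISS HIT MISS

Derivation:
vaddr=84: (2,2) not in TLB -> MISS, insert
vaddr=84: (2,2) in TLB -> HIT
vaddr=3: (0,0) not in TLB -> MISS, insert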